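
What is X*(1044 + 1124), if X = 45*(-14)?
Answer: -1365840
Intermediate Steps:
X = -630
X*(1044 + 1124) = -630*(1044 + 1124) = -630*2168 = -1365840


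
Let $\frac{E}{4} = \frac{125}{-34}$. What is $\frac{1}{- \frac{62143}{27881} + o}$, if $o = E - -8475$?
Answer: $\frac{473977}{4008928394} \approx 0.00011823$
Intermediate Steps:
$E = - \frac{250}{17}$ ($E = 4 \frac{125}{-34} = 4 \cdot 125 \left(- \frac{1}{34}\right) = 4 \left(- \frac{125}{34}\right) = - \frac{250}{17} \approx -14.706$)
$o = \frac{143825}{17}$ ($o = - \frac{250}{17} - -8475 = - \frac{250}{17} + 8475 = \frac{143825}{17} \approx 8460.3$)
$\frac{1}{- \frac{62143}{27881} + o} = \frac{1}{- \frac{62143}{27881} + \frac{143825}{17}} = \frac{1}{\frac{4008928394}{473977}} = \frac{473977}{4008928394}$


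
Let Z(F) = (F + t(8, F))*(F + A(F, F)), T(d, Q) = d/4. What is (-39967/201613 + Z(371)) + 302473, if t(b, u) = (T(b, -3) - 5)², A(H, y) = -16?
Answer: 88180042682/201613 ≈ 4.3737e+5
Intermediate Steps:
T(d, Q) = d/4 (T(d, Q) = d*(¼) = d/4)
t(b, u) = (-5 + b/4)² (t(b, u) = (b/4 - 5)² = (-5 + b/4)²)
Z(F) = (-16 + F)*(9 + F) (Z(F) = (F + (-20 + 8)²/16)*(F - 16) = (F + (1/16)*(-12)²)*(-16 + F) = (F + (1/16)*144)*(-16 + F) = (F + 9)*(-16 + F) = (9 + F)*(-16 + F) = (-16 + F)*(9 + F))
(-39967/201613 + Z(371)) + 302473 = (-39967/201613 + (-144 + 371² - 7*371)) + 302473 = (-39967*1/201613 + (-144 + 137641 - 2597)) + 302473 = (-39967/201613 + 134900) + 302473 = 27197553733/201613 + 302473 = 88180042682/201613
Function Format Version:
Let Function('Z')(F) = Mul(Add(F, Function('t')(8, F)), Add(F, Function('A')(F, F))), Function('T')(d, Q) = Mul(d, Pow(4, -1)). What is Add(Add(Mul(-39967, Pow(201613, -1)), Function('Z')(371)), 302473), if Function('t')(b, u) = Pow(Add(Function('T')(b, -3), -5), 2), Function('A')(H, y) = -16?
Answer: Rational(88180042682, 201613) ≈ 4.3737e+5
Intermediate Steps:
Function('T')(d, Q) = Mul(Rational(1, 4), d) (Function('T')(d, Q) = Mul(d, Rational(1, 4)) = Mul(Rational(1, 4), d))
Function('t')(b, u) = Pow(Add(-5, Mul(Rational(1, 4), b)), 2) (Function('t')(b, u) = Pow(Add(Mul(Rational(1, 4), b), -5), 2) = Pow(Add(-5, Mul(Rational(1, 4), b)), 2))
Function('Z')(F) = Mul(Add(-16, F), Add(9, F)) (Function('Z')(F) = Mul(Add(F, Mul(Rational(1, 16), Pow(Add(-20, 8), 2))), Add(F, -16)) = Mul(Add(F, Mul(Rational(1, 16), Pow(-12, 2))), Add(-16, F)) = Mul(Add(F, Mul(Rational(1, 16), 144)), Add(-16, F)) = Mul(Add(F, 9), Add(-16, F)) = Mul(Add(9, F), Add(-16, F)) = Mul(Add(-16, F), Add(9, F)))
Add(Add(Mul(-39967, Pow(201613, -1)), Function('Z')(371)), 302473) = Add(Add(Mul(-39967, Pow(201613, -1)), Add(-144, Pow(371, 2), Mul(-7, 371))), 302473) = Add(Add(Mul(-39967, Rational(1, 201613)), Add(-144, 137641, -2597)), 302473) = Add(Add(Rational(-39967, 201613), 134900), 302473) = Add(Rational(27197553733, 201613), 302473) = Rational(88180042682, 201613)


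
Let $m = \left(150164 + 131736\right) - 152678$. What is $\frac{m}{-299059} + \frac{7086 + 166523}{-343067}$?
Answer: $- \frac{96251137805}{102597273953} \approx -0.93814$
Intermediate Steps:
$m = 129222$ ($m = 281900 - 152678 = 129222$)
$\frac{m}{-299059} + \frac{7086 + 166523}{-343067} = \frac{129222}{-299059} + \frac{7086 + 166523}{-343067} = 129222 \left(- \frac{1}{299059}\right) + 173609 \left(- \frac{1}{343067}\right) = - \frac{129222}{299059} - \frac{173609}{343067} = - \frac{96251137805}{102597273953}$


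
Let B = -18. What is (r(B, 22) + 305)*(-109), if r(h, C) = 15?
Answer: -34880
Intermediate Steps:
(r(B, 22) + 305)*(-109) = (15 + 305)*(-109) = 320*(-109) = -34880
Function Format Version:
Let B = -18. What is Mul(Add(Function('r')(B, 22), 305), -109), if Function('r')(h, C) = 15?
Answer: -34880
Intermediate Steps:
Mul(Add(Function('r')(B, 22), 305), -109) = Mul(Add(15, 305), -109) = Mul(320, -109) = -34880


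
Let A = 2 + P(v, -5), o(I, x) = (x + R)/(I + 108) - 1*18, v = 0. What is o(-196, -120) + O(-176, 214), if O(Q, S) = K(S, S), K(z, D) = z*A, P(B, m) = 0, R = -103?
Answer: 36303/88 ≈ 412.53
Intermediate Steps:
o(I, x) = -18 + (-103 + x)/(108 + I) (o(I, x) = (x - 103)/(I + 108) - 1*18 = (-103 + x)/(108 + I) - 18 = -18 + (-103 + x)/(108 + I))
A = 2 (A = 2 + 0 = 2)
K(z, D) = 2*z (K(z, D) = z*2 = 2*z)
O(Q, S) = 2*S
o(-196, -120) + O(-176, 214) = (-2047 - 120 - 18*(-196))/(108 - 196) + 2*214 = (-2047 - 120 + 3528)/(-88) + 428 = -1/88*1361 + 428 = -1361/88 + 428 = 36303/88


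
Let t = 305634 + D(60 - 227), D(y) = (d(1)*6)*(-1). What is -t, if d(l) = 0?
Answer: -305634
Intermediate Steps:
D(y) = 0 (D(y) = (0*6)*(-1) = 0*(-1) = 0)
t = 305634 (t = 305634 + 0 = 305634)
-t = -1*305634 = -305634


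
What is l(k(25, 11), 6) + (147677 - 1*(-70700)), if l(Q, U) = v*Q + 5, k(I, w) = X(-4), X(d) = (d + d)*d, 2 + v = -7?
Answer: 218094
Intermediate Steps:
v = -9 (v = -2 - 7 = -9)
X(d) = 2*d**2 (X(d) = (2*d)*d = 2*d**2)
k(I, w) = 32 (k(I, w) = 2*(-4)**2 = 2*16 = 32)
l(Q, U) = 5 - 9*Q (l(Q, U) = -9*Q + 5 = 5 - 9*Q)
l(k(25, 11), 6) + (147677 - 1*(-70700)) = (5 - 9*32) + (147677 - 1*(-70700)) = (5 - 288) + (147677 + 70700) = -283 + 218377 = 218094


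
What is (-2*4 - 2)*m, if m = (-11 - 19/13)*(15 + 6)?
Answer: 34020/13 ≈ 2616.9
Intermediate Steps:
m = -3402/13 (m = (-11 - 19*1/13)*21 = (-11 - 19/13)*21 = -162/13*21 = -3402/13 ≈ -261.69)
(-2*4 - 2)*m = (-2*4 - 2)*(-3402/13) = (-8 - 2)*(-3402/13) = -10*(-3402/13) = 34020/13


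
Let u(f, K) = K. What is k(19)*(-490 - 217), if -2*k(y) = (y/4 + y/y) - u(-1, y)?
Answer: -37471/8 ≈ -4683.9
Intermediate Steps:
k(y) = -½ + 3*y/8 (k(y) = -((y/4 + y/y) - y)/2 = -((y*(¼) + 1) - y)/2 = -((y/4 + 1) - y)/2 = -((1 + y/4) - y)/2 = -(1 - 3*y/4)/2 = -½ + 3*y/8)
k(19)*(-490 - 217) = (-½ + (3/8)*19)*(-490 - 217) = (-½ + 57/8)*(-707) = (53/8)*(-707) = -37471/8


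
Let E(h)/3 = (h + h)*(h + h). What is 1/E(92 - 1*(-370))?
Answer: 1/2561328 ≈ 3.9042e-7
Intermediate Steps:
E(h) = 12*h² (E(h) = 3*((h + h)*(h + h)) = 3*((2*h)*(2*h)) = 3*(4*h²) = 12*h²)
1/E(92 - 1*(-370)) = 1/(12*(92 - 1*(-370))²) = 1/(12*(92 + 370)²) = 1/(12*462²) = 1/(12*213444) = 1/2561328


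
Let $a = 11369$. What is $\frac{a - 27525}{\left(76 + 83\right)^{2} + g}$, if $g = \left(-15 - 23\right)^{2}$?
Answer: $- \frac{16156}{26725} \approx -0.60453$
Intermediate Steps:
$g = 1444$ ($g = \left(-38\right)^{2} = 1444$)
$\frac{a - 27525}{\left(76 + 83\right)^{2} + g} = \frac{11369 - 27525}{\left(76 + 83\right)^{2} + 1444} = - \frac{16156}{159^{2} + 1444} = - \frac{16156}{25281 + 1444} = - \frac{16156}{26725}$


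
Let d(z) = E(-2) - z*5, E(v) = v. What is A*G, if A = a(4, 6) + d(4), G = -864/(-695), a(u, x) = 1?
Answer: -18144/695 ≈ -26.106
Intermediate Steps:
d(z) = -2 - 5*z (d(z) = -2 - z*5 = -2 - 5*z)
G = 864/695 (G = -864*(-1/695) = 864/695 ≈ 1.2432)
A = -21 (A = 1 + (-2 - 5*4) = 1 + (-2 - 20) = 1 - 22 = -21)
A*G = -21*864/695 = -18144/695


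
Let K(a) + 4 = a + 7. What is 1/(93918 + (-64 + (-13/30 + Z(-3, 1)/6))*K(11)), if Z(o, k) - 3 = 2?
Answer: 5/465138 ≈ 1.0749e-5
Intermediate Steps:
K(a) = 3 + a (K(a) = -4 + (a + 7) = -4 + (7 + a) = 3 + a)
Z(o, k) = 5 (Z(o, k) = 3 + 2 = 5)
1/(93918 + (-64 + (-13/30 + Z(-3, 1)/6))*K(11)) = 1/(93918 + (-64 + (-13/30 + 5/6))*(3 + 11)) = 1/(93918 + (-64 + (-13*1/30 + 5*(⅙)))*14) = 1/(93918 + (-64 + (-13/30 + ⅚))*14) = 1/(93918 + (-64 + ⅖)*14) = 1/(93918 - 318/5*14) = 1/(93918 - 4452/5) = 1/(465138/5) = 5/465138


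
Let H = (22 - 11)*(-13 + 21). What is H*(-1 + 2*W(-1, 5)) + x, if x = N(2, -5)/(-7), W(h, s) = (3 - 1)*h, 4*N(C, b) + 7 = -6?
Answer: -12307/28 ≈ -439.54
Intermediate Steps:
N(C, b) = -13/4 (N(C, b) = -7/4 + (1/4)*(-6) = -7/4 - 3/2 = -13/4)
W(h, s) = 2*h
x = 13/28 (x = -13/4/(-7) = -13/4*(-1/7) = 13/28 ≈ 0.46429)
H = 88 (H = 11*8 = 88)
H*(-1 + 2*W(-1, 5)) + x = 88*(-1 + 2*(2*(-1))) + 13/28 = 88*(-1 + 2*(-2)) + 13/28 = 88*(-1 - 4) + 13/28 = 88*(-5) + 13/28 = -440 + 13/28 = -12307/28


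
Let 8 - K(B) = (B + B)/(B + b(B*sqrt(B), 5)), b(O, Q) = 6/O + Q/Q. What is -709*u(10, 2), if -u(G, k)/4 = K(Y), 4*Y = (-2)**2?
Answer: 21979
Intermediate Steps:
b(O, Q) = 1 + 6/O (b(O, Q) = 6/O + 1 = 1 + 6/O)
Y = 1 (Y = (1/4)*(-2)**2 = (1/4)*4 = 1)
K(B) = 8 - 2*B/(B + (6 + B**(3/2))/B**(3/2)) (K(B) = 8 - (B + B)/(B + (6 + B*sqrt(B))/((B*sqrt(B)))) = 8 - 2*B/(B + (6 + B**(3/2))/(B**(3/2))) = 8 - 2*B/(B + (6 + B**(3/2))/B**(3/2)))
u(G, k) = -31 (u(G, k) = -8*(24 + 3*1**(5/2) + 4*1**(3/2))/(6 + 1**(3/2) + 1**(5/2)) = -8*(24 + 3*1 + 4*1)/(6 + 1 + 1) = -8*(24 + 3 + 4)/8 = -8*31/8 = -4*31/4 = -31)
-709*u(10, 2) = -709*(-31) = 21979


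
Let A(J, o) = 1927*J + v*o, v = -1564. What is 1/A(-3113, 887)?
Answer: -1/7386019 ≈ -1.3539e-7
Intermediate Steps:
A(J, o) = -1564*o + 1927*J (A(J, o) = 1927*J - 1564*o = -1564*o + 1927*J)
1/A(-3113, 887) = 1/(-1564*887 + 1927*(-3113)) = 1/(-1387268 - 5998751) = 1/(-7386019) = -1/7386019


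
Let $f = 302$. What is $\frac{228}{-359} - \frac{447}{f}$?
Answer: $- \frac{229329}{108418} \approx -2.1152$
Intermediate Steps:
$\frac{228}{-359} - \frac{447}{f} = \frac{228}{-359} - \frac{447}{302} = 228 \left(- \frac{1}{359}\right) - \frac{447}{302} = - \frac{228}{359} - \frac{447}{302} = - \frac{229329}{108418}$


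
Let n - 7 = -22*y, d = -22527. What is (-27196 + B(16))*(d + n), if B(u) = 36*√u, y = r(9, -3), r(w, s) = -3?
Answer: 607425608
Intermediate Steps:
y = -3
n = 73 (n = 7 - 22*(-3) = 7 + 66 = 73)
(-27196 + B(16))*(d + n) = (-27196 + 36*√16)*(-22527 + 73) = (-27196 + 36*4)*(-22454) = (-27196 + 144)*(-22454) = -27052*(-22454) = 607425608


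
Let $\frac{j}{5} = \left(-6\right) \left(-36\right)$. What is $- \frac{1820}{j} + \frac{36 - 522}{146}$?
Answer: $- \frac{19765}{3942} \approx -5.014$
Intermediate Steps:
$j = 1080$ ($j = 5 \left(\left(-6\right) \left(-36\right)\right) = 5 \cdot 216 = 1080$)
$- \frac{1820}{j} + \frac{36 - 522}{146} = - \frac{1820}{1080} + \frac{36 - 522}{146} = \left(-1820\right) \frac{1}{1080} + \left(36 - 522\right) \frac{1}{146} = - \frac{91}{54} - \frac{243}{73} = - \frac{19765}{3942}$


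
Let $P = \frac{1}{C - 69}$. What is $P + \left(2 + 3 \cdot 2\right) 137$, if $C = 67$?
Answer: $\frac{2191}{2} \approx 1095.5$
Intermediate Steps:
$P = - \frac{1}{2}$ ($P = \frac{1}{67 - 69} = \frac{1}{-2} = - \frac{1}{2} \approx -0.5$)
$P + \left(2 + 3 \cdot 2\right) 137 = - \frac{1}{2} + \left(2 + 3 \cdot 2\right) 137 = - \frac{1}{2} + \left(2 + 6\right) 137 = - \frac{1}{2} + 8 \cdot 137 = - \frac{1}{2} + 1096 = \frac{2191}{2}$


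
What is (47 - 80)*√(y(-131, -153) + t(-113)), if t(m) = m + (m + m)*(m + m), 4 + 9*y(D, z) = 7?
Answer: -11*√458670 ≈ -7449.8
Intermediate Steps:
y(D, z) = ⅓ (y(D, z) = -4/9 + (⅑)*7 = -4/9 + 7/9 = ⅓)
t(m) = m + 4*m² (t(m) = m + (2*m)*(2*m) = m + 4*m²)
(47 - 80)*√(y(-131, -153) + t(-113)) = (47 - 80)*√(⅓ - 113*(1 + 4*(-113))) = -33*√(⅓ - 113*(1 - 452)) = -33*√(⅓ - 113*(-451)) = -33*√(⅓ + 50963) = -11*√458670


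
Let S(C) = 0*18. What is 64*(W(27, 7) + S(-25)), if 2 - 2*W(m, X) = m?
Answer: -800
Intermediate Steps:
W(m, X) = 1 - m/2
S(C) = 0
64*(W(27, 7) + S(-25)) = 64*((1 - 1/2*27) + 0) = 64*((1 - 27/2) + 0) = 64*(-25/2 + 0) = 64*(-25/2) = -800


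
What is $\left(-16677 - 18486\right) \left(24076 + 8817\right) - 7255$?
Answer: $-1156623814$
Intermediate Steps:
$\left(-16677 - 18486\right) \left(24076 + 8817\right) - 7255 = \left(-35163\right) 32893 - 7255 = -1156616559 - 7255 = -1156623814$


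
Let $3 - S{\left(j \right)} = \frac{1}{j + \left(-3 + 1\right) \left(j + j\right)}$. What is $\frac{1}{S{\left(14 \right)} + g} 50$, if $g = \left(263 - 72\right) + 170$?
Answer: $\frac{2100}{15289} \approx 0.13735$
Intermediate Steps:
$g = 361$ ($g = 191 + 170 = 361$)
$S{\left(j \right)} = 3 + \frac{1}{3 j}$ ($S{\left(j \right)} = 3 - \frac{1}{j + \left(-3 + 1\right) \left(j + j\right)} = 3 - \frac{1}{j - 2 \cdot 2 j} = 3 - \frac{1}{j - 4 j} = 3 - \frac{1}{\left(-3\right) j} = 3 - - \frac{1}{3 j} = 3 + \frac{1}{3 j}$)
$\frac{1}{S{\left(14 \right)} + g} 50 = \frac{1}{\left(3 + \frac{1}{3 \cdot 14}\right) + 361} \cdot 50 = \frac{1}{\left(3 + \frac{1}{3} \cdot \frac{1}{14}\right) + 361} \cdot 50 = \frac{1}{\left(3 + \frac{1}{42}\right) + 361} \cdot 50 = \frac{1}{\frac{127}{42} + 361} \cdot 50 = \frac{1}{\frac{15289}{42}} \cdot 50 = \frac{42}{15289} \cdot 50 = \frac{2100}{15289}$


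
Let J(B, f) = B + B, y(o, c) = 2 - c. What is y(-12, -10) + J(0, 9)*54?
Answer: 12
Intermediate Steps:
J(B, f) = 2*B
y(-12, -10) + J(0, 9)*54 = (2 - 1*(-10)) + (2*0)*54 = (2 + 10) + 0*54 = 12 + 0 = 12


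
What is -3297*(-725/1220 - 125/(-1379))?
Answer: 79813305/48068 ≈ 1660.4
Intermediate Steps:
-3297*(-725/1220 - 125/(-1379)) = -3297*(-725*1/1220 - 125*(-1/1379)) = -3297*(-145/244 + 125/1379) = -3297*(-169455/336476) = 79813305/48068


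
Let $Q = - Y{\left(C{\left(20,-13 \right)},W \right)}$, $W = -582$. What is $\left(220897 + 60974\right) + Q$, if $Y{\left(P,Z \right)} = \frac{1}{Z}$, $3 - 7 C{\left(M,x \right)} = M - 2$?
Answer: $\frac{164048923}{582} \approx 2.8187 \cdot 10^{5}$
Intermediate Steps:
$C{\left(M,x \right)} = \frac{5}{7} - \frac{M}{7}$ ($C{\left(M,x \right)} = \frac{3}{7} - \frac{M - 2}{7} = \frac{3}{7} - \frac{-2 + M}{7} = \frac{3}{7} - \left(- \frac{2}{7} + \frac{M}{7}\right) = \frac{5}{7} - \frac{M}{7}$)
$Q = \frac{1}{582}$ ($Q = - \frac{1}{-582} = \left(-1\right) \left(- \frac{1}{582}\right) = \frac{1}{582} \approx 0.0017182$)
$\left(220897 + 60974\right) + Q = \left(220897 + 60974\right) + \frac{1}{582} = 281871 + \frac{1}{582} = \frac{164048923}{582}$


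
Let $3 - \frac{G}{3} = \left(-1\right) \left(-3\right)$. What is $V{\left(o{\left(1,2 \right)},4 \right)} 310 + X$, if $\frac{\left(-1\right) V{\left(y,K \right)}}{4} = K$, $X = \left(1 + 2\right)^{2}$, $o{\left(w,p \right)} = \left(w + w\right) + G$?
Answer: $-4951$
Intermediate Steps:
$G = 0$ ($G = 9 - 3 \left(\left(-1\right) \left(-3\right)\right) = 9 - 9 = 0$)
$o{\left(w,p \right)} = 2 w$ ($o{\left(w,p \right)} = \left(w + w\right) + 0 = 2 w + 0 = 2 w$)
$X = 9$ ($X = 3^{2} = 9$)
$V{\left(y,K \right)} = - 4 K$
$V{\left(o{\left(1,2 \right)},4 \right)} 310 + X = \left(-4\right) 4 \cdot 310 + 9 = \left(-16\right) 310 + 9 = -4960 + 9 = -4951$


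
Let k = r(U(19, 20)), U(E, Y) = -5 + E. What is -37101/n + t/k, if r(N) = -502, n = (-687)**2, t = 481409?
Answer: -75742916341/78976146 ≈ -959.06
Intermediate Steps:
n = 471969
k = -502
-37101/n + t/k = -37101/471969 + 481409/(-502) = -37101*1/471969 + 481409*(-1/502) = -12367/157323 - 481409/502 = -75742916341/78976146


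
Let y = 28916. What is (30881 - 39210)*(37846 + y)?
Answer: -556060698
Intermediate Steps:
(30881 - 39210)*(37846 + y) = (30881 - 39210)*(37846 + 28916) = -8329*66762 = -556060698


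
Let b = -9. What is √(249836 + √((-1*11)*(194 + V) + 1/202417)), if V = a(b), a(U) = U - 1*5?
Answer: √(10236440958980204 + 202417*I*√81125830737803)/202417 ≈ 499.84 + 0.044512*I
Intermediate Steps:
a(U) = -5 + U (a(U) = U - 5 = -5 + U)
V = -14 (V = -5 - 9 = -14)
√(249836 + √((-1*11)*(194 + V) + 1/202417)) = √(249836 + √((-1*11)*(194 - 14) + 1/202417)) = √(249836 + √(-11*180 + 1/202417)) = √(249836 + √(-1980 + 1/202417)) = √(249836 + √(-400785659/202417)) = √(249836 + I*√81125830737803/202417)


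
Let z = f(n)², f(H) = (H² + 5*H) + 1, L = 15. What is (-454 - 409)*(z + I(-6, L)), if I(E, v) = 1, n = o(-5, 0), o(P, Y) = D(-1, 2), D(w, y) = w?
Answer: -8630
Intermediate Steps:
o(P, Y) = -1
n = -1
f(H) = 1 + H² + 5*H
z = 9 (z = (1 + (-1)² + 5*(-1))² = (1 + 1 - 5)² = (-3)² = 9)
(-454 - 409)*(z + I(-6, L)) = (-454 - 409)*(9 + 1) = -863*10 = -8630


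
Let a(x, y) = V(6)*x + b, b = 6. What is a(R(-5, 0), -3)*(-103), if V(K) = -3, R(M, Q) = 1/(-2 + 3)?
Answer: -309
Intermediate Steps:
R(M, Q) = 1 (R(M, Q) = 1/1 = 1)
a(x, y) = 6 - 3*x (a(x, y) = -3*x + 6 = 6 - 3*x)
a(R(-5, 0), -3)*(-103) = (6 - 3*1)*(-103) = (6 - 3)*(-103) = 3*(-103) = -309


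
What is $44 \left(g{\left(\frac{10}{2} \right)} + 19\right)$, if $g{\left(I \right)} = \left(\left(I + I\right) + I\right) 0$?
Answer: $836$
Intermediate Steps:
$g{\left(I \right)} = 0$ ($g{\left(I \right)} = \left(2 I + I\right) 0 = 3 I 0 = 0$)
$44 \left(g{\left(\frac{10}{2} \right)} + 19\right) = 44 \left(0 + 19\right) = 44 \cdot 19 = 836$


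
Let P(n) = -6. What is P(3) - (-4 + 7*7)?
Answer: -51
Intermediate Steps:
P(3) - (-4 + 7*7) = -6 - (-4 + 7*7) = -6 - (-4 + 49) = -6 - 1*45 = -6 - 45 = -51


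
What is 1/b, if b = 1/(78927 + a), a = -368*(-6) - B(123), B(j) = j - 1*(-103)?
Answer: 80909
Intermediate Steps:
B(j) = 103 + j (B(j) = j + 103 = 103 + j)
a = 1982 (a = -368*(-6) - (103 + 123) = 2208 - 1*226 = 2208 - 226 = 1982)
b = 1/80909 (b = 1/(78927 + 1982) = 1/80909 ≈ 1.2360e-5)
1/b = 1/(1/80909) = 80909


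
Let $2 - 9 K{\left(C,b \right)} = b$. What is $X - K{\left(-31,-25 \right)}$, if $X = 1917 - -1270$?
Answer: $3184$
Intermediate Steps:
$K{\left(C,b \right)} = \frac{2}{9} - \frac{b}{9}$
$X = 3187$ ($X = 1917 + 1270 = 3187$)
$X - K{\left(-31,-25 \right)} = 3187 - \left(\frac{2}{9} - - \frac{25}{9}\right) = 3187 - \left(\frac{2}{9} + \frac{25}{9}\right) = 3187 - 3 = 3184$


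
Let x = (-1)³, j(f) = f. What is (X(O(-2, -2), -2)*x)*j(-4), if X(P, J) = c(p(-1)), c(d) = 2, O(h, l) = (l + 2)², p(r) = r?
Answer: 8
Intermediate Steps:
O(h, l) = (2 + l)²
x = -1
X(P, J) = 2
(X(O(-2, -2), -2)*x)*j(-4) = (2*(-1))*(-4) = -2*(-4) = 8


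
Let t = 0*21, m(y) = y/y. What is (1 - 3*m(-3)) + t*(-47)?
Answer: -2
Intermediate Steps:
m(y) = 1
t = 0
(1 - 3*m(-3)) + t*(-47) = (1 - 3*1) + 0*(-47) = (1 - 3) + 0 = -2 + 0 = -2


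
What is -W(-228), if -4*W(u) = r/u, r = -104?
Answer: 13/114 ≈ 0.11404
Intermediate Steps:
W(u) = 26/u (W(u) = -(-26)/u = 26/u)
-W(-228) = -26/(-228) = -26*(-1)/228 = -1*(-13/114) = 13/114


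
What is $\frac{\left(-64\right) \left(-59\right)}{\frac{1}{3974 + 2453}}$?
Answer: $24268352$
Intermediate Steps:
$\frac{\left(-64\right) \left(-59\right)}{\frac{1}{3974 + 2453}} = \frac{3776}{\frac{1}{6427}} = 3776 \frac{1}{\frac{1}{6427}} = 3776 \cdot 6427 = 24268352$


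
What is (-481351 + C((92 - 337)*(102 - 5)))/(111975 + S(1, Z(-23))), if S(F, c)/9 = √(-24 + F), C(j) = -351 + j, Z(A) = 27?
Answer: -32584725/7218424 + 2619*I*√23/7218424 ≈ -4.5141 + 0.00174*I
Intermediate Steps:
S(F, c) = 9*√(-24 + F)
(-481351 + C((92 - 337)*(102 - 5)))/(111975 + S(1, Z(-23))) = (-481351 + (-351 + (92 - 337)*(102 - 5)))/(111975 + 9*√(-24 + 1)) = (-481351 + (-351 - 245*97))/(111975 + 9*√(-23)) = (-481351 + (-351 - 23765))/(111975 + 9*(I*√23)) = (-481351 - 24116)/(111975 + 9*I*√23) = -505467/(111975 + 9*I*√23)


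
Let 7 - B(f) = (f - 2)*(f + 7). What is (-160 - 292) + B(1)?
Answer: -437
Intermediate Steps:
B(f) = 7 - (-2 + f)*(7 + f) (B(f) = 7 - (f - 2)*(f + 7) = 7 - (-2 + f)*(7 + f))
(-160 - 292) + B(1) = (-160 - 292) + (21 - 1*1² - 5*1) = -452 + (21 - 1*1 - 5) = -452 + (21 - 1 - 5) = -452 + 15 = -437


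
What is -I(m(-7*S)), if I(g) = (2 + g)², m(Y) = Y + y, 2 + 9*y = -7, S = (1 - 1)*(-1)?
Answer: -1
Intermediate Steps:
S = 0 (S = 0*(-1) = 0)
y = -1 (y = -2/9 + (⅑)*(-7) = -2/9 - 7/9 = -1)
m(Y) = -1 + Y (m(Y) = Y - 1 = -1 + Y)
-I(m(-7*S)) = -(2 + (-1 - 7*0))² = -(2 + (-1 + 0))² = -(2 - 1)² = -1*1² = -1*1 = -1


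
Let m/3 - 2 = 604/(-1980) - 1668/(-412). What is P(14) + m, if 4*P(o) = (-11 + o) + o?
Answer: 1460243/67980 ≈ 21.480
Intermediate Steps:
m = 292832/16995 (m = 6 + 3*(604/(-1980) - 1668/(-412)) = 6 + 3*(604*(-1/1980) - 1668*(-1/412)) = 6 + 3*(-151/495 + 417/103) = 6 + 3*(190862/50985) = 6 + 190862/16995 = 292832/16995 ≈ 17.230)
P(o) = -11/4 + o/2 (P(o) = ((-11 + o) + o)/4 = (-11 + 2*o)/4 = -11/4 + o/2)
P(14) + m = (-11/4 + (1/2)*14) + 292832/16995 = (-11/4 + 7) + 292832/16995 = 17/4 + 292832/16995 = 1460243/67980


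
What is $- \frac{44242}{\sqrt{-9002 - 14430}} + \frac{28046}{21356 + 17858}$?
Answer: $\frac{14023}{19607} + \frac{22121 i \sqrt{5858}}{5858} \approx 0.7152 + 289.02 i$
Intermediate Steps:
$- \frac{44242}{\sqrt{-9002 - 14430}} + \frac{28046}{21356 + 17858} = - \frac{44242}{\sqrt{-23432}} + \frac{28046}{39214} = - \frac{44242}{2 i \sqrt{5858}} + 28046 \cdot \frac{1}{39214} = - 44242 \left(- \frac{i \sqrt{5858}}{11716}\right) + \frac{14023}{19607} = \frac{22121 i \sqrt{5858}}{5858} + \frac{14023}{19607} = \frac{14023}{19607} + \frac{22121 i \sqrt{5858}}{5858}$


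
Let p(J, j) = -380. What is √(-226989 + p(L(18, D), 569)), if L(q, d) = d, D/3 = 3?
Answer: I*√227369 ≈ 476.83*I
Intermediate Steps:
D = 9 (D = 3*3 = 9)
√(-226989 + p(L(18, D), 569)) = √(-226989 - 380) = √(-227369) = I*√227369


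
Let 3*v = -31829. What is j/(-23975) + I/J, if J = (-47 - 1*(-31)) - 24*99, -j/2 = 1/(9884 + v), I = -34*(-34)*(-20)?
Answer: 150839429956/15605878925 ≈ 9.6656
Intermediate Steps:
v = -31829/3 (v = (⅓)*(-31829) = -31829/3 ≈ -10610.)
I = -23120 (I = 1156*(-20) = -23120)
j = 6/2177 (j = -2/(9884 - 31829/3) = -2/(-2177/3) = -2*(-3/2177) = 6/2177 ≈ 0.0027561)
J = -2392 (J = (-47 + 31) - 2376 = -16 - 2376 = -2392)
j/(-23975) + I/J = (6/2177)/(-23975) - 23120/(-2392) = (6/2177)*(-1/23975) - 23120*(-1/2392) = -6/52193575 + 2890/299 = 150839429956/15605878925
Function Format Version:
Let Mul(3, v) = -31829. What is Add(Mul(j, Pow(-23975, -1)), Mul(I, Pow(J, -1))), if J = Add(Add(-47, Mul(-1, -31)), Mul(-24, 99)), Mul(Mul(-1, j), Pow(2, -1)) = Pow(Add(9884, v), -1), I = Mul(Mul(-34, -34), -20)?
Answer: Rational(150839429956, 15605878925) ≈ 9.6656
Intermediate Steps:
v = Rational(-31829, 3) (v = Mul(Rational(1, 3), -31829) = Rational(-31829, 3) ≈ -10610.)
I = -23120 (I = Mul(1156, -20) = -23120)
j = Rational(6, 2177) (j = Mul(-2, Pow(Add(9884, Rational(-31829, 3)), -1)) = Mul(-2, Pow(Rational(-2177, 3), -1)) = Mul(-2, Rational(-3, 2177)) = Rational(6, 2177) ≈ 0.0027561)
J = -2392 (J = Add(Add(-47, 31), -2376) = Add(-16, -2376) = -2392)
Add(Mul(j, Pow(-23975, -1)), Mul(I, Pow(J, -1))) = Add(Mul(Rational(6, 2177), Pow(-23975, -1)), Mul(-23120, Pow(-2392, -1))) = Add(Mul(Rational(6, 2177), Rational(-1, 23975)), Mul(-23120, Rational(-1, 2392))) = Add(Rational(-6, 52193575), Rational(2890, 299)) = Rational(150839429956, 15605878925)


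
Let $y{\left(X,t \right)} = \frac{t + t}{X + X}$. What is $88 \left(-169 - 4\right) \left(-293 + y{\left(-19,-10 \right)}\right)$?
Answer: $\frac{84599768}{19} \approx 4.4526 \cdot 10^{6}$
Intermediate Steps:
$y{\left(X,t \right)} = \frac{t}{X}$ ($y{\left(X,t \right)} = \frac{2 t}{2 X} = 2 t \frac{1}{2 X} = \frac{t}{X}$)
$88 \left(-169 - 4\right) \left(-293 + y{\left(-19,-10 \right)}\right) = 88 \left(-169 - 4\right) \left(-293 - \frac{10}{-19}\right) = 88 \left(- 173 \left(-293 - - \frac{10}{19}\right)\right) = 88 \left(- 173 \left(-293 + \frac{10}{19}\right)\right) = 88 \left(\left(-173\right) \left(- \frac{5557}{19}\right)\right) = 88 \cdot \frac{961361}{19} = \frac{84599768}{19}$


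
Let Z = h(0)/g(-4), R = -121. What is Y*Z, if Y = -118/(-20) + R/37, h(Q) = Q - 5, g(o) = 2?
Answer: -973/148 ≈ -6.5743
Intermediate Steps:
h(Q) = -5 + Q
Y = 973/370 (Y = -118/(-20) - 121/37 = -118*(-1/20) - 121*1/37 = 59/10 - 121/37 = 973/370 ≈ 2.6297)
Z = -5/2 (Z = (-5 + 0)/2 = -5*½ = -5/2 ≈ -2.5000)
Y*Z = (973/370)*(-5/2) = -973/148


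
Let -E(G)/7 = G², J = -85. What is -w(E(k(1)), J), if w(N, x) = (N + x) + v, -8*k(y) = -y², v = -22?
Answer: 6855/64 ≈ 107.11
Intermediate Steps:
k(y) = y²/8 (k(y) = -(-1)*y²/8 = y²/8)
E(G) = -7*G²
w(N, x) = -22 + N + x (w(N, x) = (N + x) - 22 = -22 + N + x)
-w(E(k(1)), J) = -(-22 - 7*((⅛)*1²)² - 85) = -(-22 - 7*((⅛)*1)² - 85) = -(-22 - 7*(⅛)² - 85) = -(-22 - 7*1/64 - 85) = -(-22 - 7/64 - 85) = -1*(-6855/64) = 6855/64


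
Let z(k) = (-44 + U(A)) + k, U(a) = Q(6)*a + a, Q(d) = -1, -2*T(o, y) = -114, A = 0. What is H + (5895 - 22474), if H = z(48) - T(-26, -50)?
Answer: -16632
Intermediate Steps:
T(o, y) = 57 (T(o, y) = -½*(-114) = 57)
U(a) = 0 (U(a) = -a + a = 0)
z(k) = -44 + k (z(k) = (-44 + 0) + k = -44 + k)
H = -53 (H = (-44 + 48) - 1*57 = 4 - 57 = -53)
H + (5895 - 22474) = -53 + (5895 - 22474) = -53 - 16579 = -16632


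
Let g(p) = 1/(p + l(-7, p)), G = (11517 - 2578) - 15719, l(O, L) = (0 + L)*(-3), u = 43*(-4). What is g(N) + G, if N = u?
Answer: -2332319/344 ≈ -6780.0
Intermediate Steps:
u = -172
l(O, L) = -3*L (l(O, L) = L*(-3) = -3*L)
N = -172
G = -6780 (G = 8939 - 15719 = -6780)
g(p) = -1/(2*p) (g(p) = 1/(p - 3*p) = 1/(-2*p) = -1/(2*p))
g(N) + G = -½/(-172) - 6780 = -½*(-1/172) - 6780 = 1/344 - 6780 = -2332319/344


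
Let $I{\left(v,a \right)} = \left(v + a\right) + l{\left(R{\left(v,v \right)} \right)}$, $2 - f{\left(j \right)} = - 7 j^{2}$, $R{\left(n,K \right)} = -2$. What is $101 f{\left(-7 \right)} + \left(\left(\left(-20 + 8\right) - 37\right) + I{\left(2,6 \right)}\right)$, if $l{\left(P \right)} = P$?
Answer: $34802$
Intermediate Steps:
$f{\left(j \right)} = 2 + 7 j^{2}$ ($f{\left(j \right)} = 2 - - 7 j^{2} = 2 + 7 j^{2}$)
$I{\left(v,a \right)} = -2 + a + v$ ($I{\left(v,a \right)} = \left(v + a\right) - 2 = \left(a + v\right) - 2 = -2 + a + v$)
$101 f{\left(-7 \right)} + \left(\left(\left(-20 + 8\right) - 37\right) + I{\left(2,6 \right)}\right) = 101 \left(2 + 7 \left(-7\right)^{2}\right) + \left(\left(\left(-20 + 8\right) - 37\right) + \left(-2 + 6 + 2\right)\right) = 101 \left(2 + 7 \cdot 49\right) + \left(\left(-12 - 37\right) + 6\right) = 101 \left(2 + 343\right) + \left(-49 + 6\right) = 101 \cdot 345 - 43 = 34845 - 43 = 34802$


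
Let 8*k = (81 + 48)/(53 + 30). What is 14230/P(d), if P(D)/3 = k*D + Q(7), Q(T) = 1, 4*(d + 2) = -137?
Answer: -37794880/48147 ≈ -784.99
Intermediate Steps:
k = 129/664 (k = ((81 + 48)/(53 + 30))/8 = (129/83)/8 = (129*(1/83))/8 = (1/8)*(129/83) = 129/664 ≈ 0.19428)
d = -145/4 (d = -2 + (1/4)*(-137) = -2 - 137/4 = -145/4 ≈ -36.250)
P(D) = 3 + 387*D/664 (P(D) = 3*(129*D/664 + 1) = 3*(1 + 129*D/664) = 3 + 387*D/664)
14230/P(d) = 14230/(3 + (387/664)*(-145/4)) = 14230/(3 - 56115/2656) = 14230/(-48147/2656) = 14230*(-2656/48147) = -37794880/48147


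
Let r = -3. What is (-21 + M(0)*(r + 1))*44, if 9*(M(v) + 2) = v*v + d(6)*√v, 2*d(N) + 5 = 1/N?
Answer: -748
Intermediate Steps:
d(N) = -5/2 + 1/(2*N)
M(v) = -2 - 29*√v/108 + v²/9 (M(v) = -2 + (v*v + ((½)*(1 - 5*6)/6)*√v)/9 = -2 + (v² + ((½)*(⅙)*(1 - 30))*√v)/9 = -2 + (v² + ((½)*(⅙)*(-29))*√v)/9 = -2 + (v² - 29*√v/12)/9 = -2 + (-29*√v/108 + v²/9) = -2 - 29*√v/108 + v²/9)
(-21 + M(0)*(r + 1))*44 = (-21 + (-2 - 29*√0/108 + (⅑)*0²)*(-3 + 1))*44 = (-21 + (-2 - 29/108*0 + (⅑)*0)*(-2))*44 = (-21 + (-2 + 0 + 0)*(-2))*44 = (-21 - 2*(-2))*44 = (-21 + 4)*44 = -17*44 = -748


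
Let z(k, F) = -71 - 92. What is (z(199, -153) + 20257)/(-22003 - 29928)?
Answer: -20094/51931 ≈ -0.38694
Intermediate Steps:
z(k, F) = -163
(z(199, -153) + 20257)/(-22003 - 29928) = (-163 + 20257)/(-22003 - 29928) = 20094/(-51931) = 20094*(-1/51931) = -20094/51931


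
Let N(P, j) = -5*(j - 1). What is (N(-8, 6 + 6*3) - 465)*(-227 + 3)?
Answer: 129920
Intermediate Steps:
N(P, j) = 5 - 5*j (N(P, j) = -5*(-1 + j) = 5 - 5*j)
(N(-8, 6 + 6*3) - 465)*(-227 + 3) = ((5 - 5*(6 + 6*3)) - 465)*(-227 + 3) = ((5 - 5*(6 + 18)) - 465)*(-224) = ((5 - 5*24) - 465)*(-224) = ((5 - 120) - 465)*(-224) = (-115 - 465)*(-224) = -580*(-224) = 129920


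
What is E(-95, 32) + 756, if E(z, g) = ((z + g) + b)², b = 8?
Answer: 3781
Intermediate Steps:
E(z, g) = (8 + g + z)² (E(z, g) = ((z + g) + 8)² = ((g + z) + 8)² = (8 + g + z)²)
E(-95, 32) + 756 = (8 + 32 - 95)² + 756 = (-55)² + 756 = 3025 + 756 = 3781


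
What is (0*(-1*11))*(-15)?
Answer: 0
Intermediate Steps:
(0*(-1*11))*(-15) = (0*(-11))*(-15) = 0*(-15) = 0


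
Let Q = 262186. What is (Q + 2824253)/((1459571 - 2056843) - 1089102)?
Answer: -3086439/1686374 ≈ -1.8302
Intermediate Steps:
(Q + 2824253)/((1459571 - 2056843) - 1089102) = (262186 + 2824253)/((1459571 - 2056843) - 1089102) = 3086439/(-597272 - 1089102) = 3086439/(-1686374) = 3086439*(-1/1686374) = -3086439/1686374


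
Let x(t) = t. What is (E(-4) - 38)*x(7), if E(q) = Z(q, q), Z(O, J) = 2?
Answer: -252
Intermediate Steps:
E(q) = 2
(E(-4) - 38)*x(7) = (2 - 38)*7 = -36*7 = -252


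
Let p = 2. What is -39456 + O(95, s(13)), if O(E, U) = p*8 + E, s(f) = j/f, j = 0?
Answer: -39345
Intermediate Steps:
s(f) = 0 (s(f) = 0/f = 0)
O(E, U) = 16 + E (O(E, U) = 2*8 + E = 16 + E)
-39456 + O(95, s(13)) = -39456 + (16 + 95) = -39456 + 111 = -39345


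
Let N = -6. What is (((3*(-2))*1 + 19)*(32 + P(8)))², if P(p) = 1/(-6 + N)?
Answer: 24790441/144 ≈ 1.7216e+5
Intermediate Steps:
P(p) = -1/12 (P(p) = 1/(-6 - 6) = 1/(-12) = -1/12)
(((3*(-2))*1 + 19)*(32 + P(8)))² = (((3*(-2))*1 + 19)*(32 - 1/12))² = ((-6*1 + 19)*(383/12))² = ((-6 + 19)*(383/12))² = (13*(383/12))² = (4979/12)² = 24790441/144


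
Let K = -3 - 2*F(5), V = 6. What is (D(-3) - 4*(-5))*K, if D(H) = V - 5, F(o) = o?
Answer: -273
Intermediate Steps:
D(H) = 1 (D(H) = 6 - 5 = 1)
K = -13 (K = -3 - 2*5 = -3 - 10 = -13)
(D(-3) - 4*(-5))*K = (1 - 4*(-5))*(-13) = (1 + 20)*(-13) = 21*(-13) = -273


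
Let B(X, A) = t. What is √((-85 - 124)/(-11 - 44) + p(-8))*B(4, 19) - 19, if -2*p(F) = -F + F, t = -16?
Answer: -19 - 16*√95/5 ≈ -50.190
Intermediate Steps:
B(X, A) = -16
p(F) = 0 (p(F) = -(-F + F)/2 = -½*0 = 0)
√((-85 - 124)/(-11 - 44) + p(-8))*B(4, 19) - 19 = √((-85 - 124)/(-11 - 44) + 0)*(-16) - 19 = √(-209/(-55) + 0)*(-16) - 19 = √(-209*(-1/55) + 0)*(-16) - 19 = √(19/5 + 0)*(-16) - 19 = √(19/5)*(-16) - 19 = (√95/5)*(-16) - 19 = -16*√95/5 - 19 = -19 - 16*√95/5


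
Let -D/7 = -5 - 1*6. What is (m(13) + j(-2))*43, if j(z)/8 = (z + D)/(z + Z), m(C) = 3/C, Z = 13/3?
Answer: 1007103/91 ≈ 11067.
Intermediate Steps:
Z = 13/3 (Z = 13*(⅓) = 13/3 ≈ 4.3333)
D = 77 (D = -7*(-5 - 1*6) = -7*(-5 - 6) = -7*(-11) = 77)
j(z) = 8*(77 + z)/(13/3 + z) (j(z) = 8*((z + 77)/(z + 13/3)) = 8*((77 + z)/(13/3 + z)) = 8*(77 + z)/(13/3 + z))
(m(13) + j(-2))*43 = (3/13 + 24*(77 - 2)/(13 + 3*(-2)))*43 = (3*(1/13) + 24*75/(13 - 6))*43 = (3/13 + 24*75/7)*43 = (3/13 + 24*(⅐)*75)*43 = (3/13 + 1800/7)*43 = (23421/91)*43 = 1007103/91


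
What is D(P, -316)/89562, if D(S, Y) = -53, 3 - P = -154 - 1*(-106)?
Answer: -53/89562 ≈ -0.00059177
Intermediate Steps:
P = 51 (P = 3 - (-154 - 1*(-106)) = 3 - (-154 + 106) = 3 - 1*(-48) = 3 + 48 = 51)
D(P, -316)/89562 = -53/89562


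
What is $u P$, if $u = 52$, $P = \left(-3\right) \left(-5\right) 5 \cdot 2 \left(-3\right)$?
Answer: $-23400$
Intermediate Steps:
$P = -450$ ($P = 15 \cdot 10 \left(-3\right) = 15 \left(-30\right) = -450$)
$u P = 52 \left(-450\right) = -23400$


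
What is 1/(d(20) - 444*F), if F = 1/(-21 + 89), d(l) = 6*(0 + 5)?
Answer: 17/399 ≈ 0.042607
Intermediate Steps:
d(l) = 30 (d(l) = 6*5 = 30)
F = 1/68 ≈ 0.014706
1/(d(20) - 444*F) = 1/(30 - 444*1/68) = 1/(30 - 111/17) = 1/(399/17) = 17/399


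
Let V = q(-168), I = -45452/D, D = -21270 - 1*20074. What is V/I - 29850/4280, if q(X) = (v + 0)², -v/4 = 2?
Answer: 249205157/4863364 ≈ 51.241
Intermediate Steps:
v = -8 (v = -4*2 = -8)
D = -41344 (D = -21270 - 20074 = -41344)
q(X) = 64 (q(X) = (-8 + 0)² = (-8)² = 64)
I = 11363/10336 (I = -45452/(-41344) = -45452*(-1/41344) = 11363/10336 ≈ 1.0994)
V = 64
V/I - 29850/4280 = 64/(11363/10336) - 29850/4280 = 64*(10336/11363) - 29850*1/4280 = 661504/11363 - 2985/428 = 249205157/4863364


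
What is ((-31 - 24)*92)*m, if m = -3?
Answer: 15180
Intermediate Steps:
((-31 - 24)*92)*m = ((-31 - 24)*92)*(-3) = -55*92*(-3) = -5060*(-3) = 15180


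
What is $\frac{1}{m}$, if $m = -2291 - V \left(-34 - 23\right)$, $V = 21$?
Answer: $- \frac{1}{1094} \approx -0.00091408$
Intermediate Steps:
$m = -1094$ ($m = -2291 - 21 \left(-34 - 23\right) = -2291 - 21 \left(-57\right) = -2291 - -1197 = -2291 + 1197 = -1094$)
$\frac{1}{m} = \frac{1}{-1094} = - \frac{1}{1094}$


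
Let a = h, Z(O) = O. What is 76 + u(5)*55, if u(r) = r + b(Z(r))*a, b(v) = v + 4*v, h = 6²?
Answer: 49851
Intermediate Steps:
h = 36
b(v) = 5*v
a = 36
u(r) = 181*r (u(r) = r + (5*r)*36 = r + 180*r = 181*r)
76 + u(5)*55 = 76 + (181*5)*55 = 76 + 905*55 = 76 + 49775 = 49851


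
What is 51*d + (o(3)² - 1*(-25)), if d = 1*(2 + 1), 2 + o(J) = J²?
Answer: 227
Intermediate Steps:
o(J) = -2 + J²
d = 3 (d = 1*3 = 3)
51*d + (o(3)² - 1*(-25)) = 51*3 + ((-2 + 3²)² - 1*(-25)) = 153 + ((-2 + 9)² + 25) = 153 + (7² + 25) = 153 + (49 + 25) = 153 + 74 = 227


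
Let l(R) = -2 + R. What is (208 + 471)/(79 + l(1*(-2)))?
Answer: 679/75 ≈ 9.0533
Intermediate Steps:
(208 + 471)/(79 + l(1*(-2))) = (208 + 471)/(79 + (-2 + 1*(-2))) = 679/(79 + (-2 - 2)) = 679/(79 - 4) = 679/75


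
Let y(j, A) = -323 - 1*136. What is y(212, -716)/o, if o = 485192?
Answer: -459/485192 ≈ -0.00094602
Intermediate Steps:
y(j, A) = -459 (y(j, A) = -323 - 136 = -459)
y(212, -716)/o = -459/485192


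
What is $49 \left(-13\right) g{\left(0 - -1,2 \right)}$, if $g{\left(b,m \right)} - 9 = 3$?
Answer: $-7644$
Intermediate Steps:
$g{\left(b,m \right)} = 12$ ($g{\left(b,m \right)} = 9 + 3 = 12$)
$49 \left(-13\right) g{\left(0 - -1,2 \right)} = 49 \left(-13\right) 12 = \left(-637\right) 12 = -7644$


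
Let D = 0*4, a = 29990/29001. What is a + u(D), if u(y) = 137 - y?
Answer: 4003127/29001 ≈ 138.03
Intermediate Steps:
a = 29990/29001 (a = 29990*(1/29001) = 29990/29001 ≈ 1.0341)
D = 0
a + u(D) = 29990/29001 + (137 - 1*0) = 29990/29001 + (137 + 0) = 29990/29001 + 137 = 4003127/29001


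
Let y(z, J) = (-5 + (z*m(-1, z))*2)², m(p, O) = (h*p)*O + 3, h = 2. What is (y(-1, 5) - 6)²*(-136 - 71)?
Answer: -9927927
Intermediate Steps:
m(p, O) = 3 + 2*O*p (m(p, O) = (2*p)*O + 3 = 2*O*p + 3 = 3 + 2*O*p)
y(z, J) = (-5 + 2*z*(3 - 2*z))² (y(z, J) = (-5 + (z*(3 + 2*z*(-1)))*2)² = (-5 + (z*(3 - 2*z))*2)² = (-5 + 2*z*(3 - 2*z))²)
(y(-1, 5) - 6)²*(-136 - 71) = ((-5 + 2*(-1)*(3 - 2*(-1)))² - 6)²*(-136 - 71) = ((-5 + 2*(-1)*(3 + 2))² - 6)²*(-207) = ((-5 + 2*(-1)*5)² - 6)²*(-207) = ((-5 - 10)² - 6)²*(-207) = ((-15)² - 6)²*(-207) = (225 - 6)²*(-207) = 219²*(-207) = 47961*(-207) = -9927927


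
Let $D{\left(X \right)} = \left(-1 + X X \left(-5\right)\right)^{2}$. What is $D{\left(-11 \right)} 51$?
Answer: $18729036$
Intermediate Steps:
$D{\left(X \right)} = \left(-1 - 5 X^{2}\right)^{2}$ ($D{\left(X \right)} = \left(-1 + X^{2} \left(-5\right)\right)^{2} = \left(-1 - 5 X^{2}\right)^{2}$)
$D{\left(-11 \right)} 51 = \left(1 + 5 \left(-11\right)^{2}\right)^{2} \cdot 51 = \left(1 + 5 \cdot 121\right)^{2} \cdot 51 = \left(1 + 605\right)^{2} \cdot 51 = 606^{2} \cdot 51 = 367236 \cdot 51 = 18729036$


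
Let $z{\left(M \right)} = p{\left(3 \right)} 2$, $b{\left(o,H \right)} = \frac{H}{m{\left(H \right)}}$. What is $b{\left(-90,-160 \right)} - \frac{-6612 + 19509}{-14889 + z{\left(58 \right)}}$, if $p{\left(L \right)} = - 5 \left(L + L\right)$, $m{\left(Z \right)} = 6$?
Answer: $- \frac{128581}{4983} \approx -25.804$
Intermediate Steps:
$b{\left(o,H \right)} = \frac{H}{6}$
$p{\left(L \right)} = - 10 L$ ($p{\left(L \right)} = - 5 \cdot 2 L = - 10 L$)
$z{\left(M \right)} = -60$ ($z{\left(M \right)} = \left(-10\right) 3 \cdot 2 = \left(-30\right) 2 = -60$)
$b{\left(-90,-160 \right)} - \frac{-6612 + 19509}{-14889 + z{\left(58 \right)}} = \frac{1}{6} \left(-160\right) - \frac{-6612 + 19509}{-14889 - 60} = - \frac{80}{3} - \frac{12897}{-14949} = - \frac{80}{3} - 12897 \left(- \frac{1}{14949}\right) = - \frac{80}{3} - - \frac{1433}{1661} = - \frac{80}{3} + \frac{1433}{1661} = - \frac{128581}{4983}$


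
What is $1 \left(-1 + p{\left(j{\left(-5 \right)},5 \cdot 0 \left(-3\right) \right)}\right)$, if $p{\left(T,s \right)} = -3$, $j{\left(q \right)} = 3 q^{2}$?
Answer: $-4$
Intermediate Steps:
$1 \left(-1 + p{\left(j{\left(-5 \right)},5 \cdot 0 \left(-3\right) \right)}\right) = 1 \left(-1 - 3\right) = 1 \left(-4\right) = -4$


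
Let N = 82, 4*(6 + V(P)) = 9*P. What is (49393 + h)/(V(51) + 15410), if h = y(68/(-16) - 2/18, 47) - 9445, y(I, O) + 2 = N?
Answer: 160112/62075 ≈ 2.5793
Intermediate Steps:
V(P) = -6 + 9*P/4 (V(P) = -6 + (9*P)/4 = -6 + 9*P/4)
y(I, O) = 80 (y(I, O) = -2 + 82 = 80)
h = -9365 (h = 80 - 9445 = -9365)
(49393 + h)/(V(51) + 15410) = (49393 - 9365)/((-6 + (9/4)*51) + 15410) = 40028/((-6 + 459/4) + 15410) = 40028/(435/4 + 15410) = 40028/(62075/4) = 40028*(4/62075) = 160112/62075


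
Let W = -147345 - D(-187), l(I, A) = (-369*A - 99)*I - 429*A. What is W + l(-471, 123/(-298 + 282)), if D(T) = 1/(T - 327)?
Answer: -2947271627/2056 ≈ -1.4335e+6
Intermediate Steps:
D(T) = 1/(-327 + T)
l(I, A) = -429*A + I*(-99 - 369*A) (l(I, A) = (-99 - 369*A)*I - 429*A = I*(-99 - 369*A) - 429*A = -429*A + I*(-99 - 369*A))
W = -75735329/514 (W = -147345 - 1/(-327 - 187) = -147345 - 1/(-514) = -147345 - 1*(-1/514) = -147345 + 1/514 = -75735329/514 ≈ -1.4735e+5)
W + l(-471, 123/(-298 + 282)) = -75735329/514 + (-52767/(-298 + 282) - 99*(-471) - 369*123/(-298 + 282)*(-471)) = -75735329/514 + (-52767/(-16) + 46629 - 369*123/(-16)*(-471)) = -75735329/514 + (-52767*(-1)/16 + 46629 - 369*123*(-1/16)*(-471)) = -75735329/514 + (-429*(-123/16) + 46629 - 369*(-123/16)*(-471)) = -75735329/514 + (52767/16 + 46629 - 21377277/16) = -75735329/514 - 10289223/8 = -2947271627/2056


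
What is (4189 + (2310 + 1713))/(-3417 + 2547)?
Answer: -4106/435 ≈ -9.4391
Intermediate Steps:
(4189 + (2310 + 1713))/(-3417 + 2547) = (4189 + 4023)/(-870) = 8212*(-1/870) = -4106/435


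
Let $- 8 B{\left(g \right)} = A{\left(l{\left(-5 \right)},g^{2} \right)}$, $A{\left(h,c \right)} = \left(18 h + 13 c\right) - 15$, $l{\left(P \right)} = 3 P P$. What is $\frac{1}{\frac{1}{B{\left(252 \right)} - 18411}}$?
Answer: $- \frac{974175}{8} \approx -1.2177 \cdot 10^{5}$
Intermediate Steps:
$l{\left(P \right)} = 3 P^{2}$
$A{\left(h,c \right)} = -15 + 13 c + 18 h$ ($A{\left(h,c \right)} = \left(13 c + 18 h\right) - 15 = -15 + 13 c + 18 h$)
$B{\left(g \right)} = - \frac{1335}{8} - \frac{13 g^{2}}{8}$ ($B{\left(g \right)} = - \frac{-15 + 13 g^{2} + 18 \cdot 3 \left(-5\right)^{2}}{8} = - \frac{-15 + 13 g^{2} + 18 \cdot 3 \cdot 25}{8} = - \frac{-15 + 13 g^{2} + 18 \cdot 75}{8} = - \frac{-15 + 13 g^{2} + 1350}{8} = - \frac{1335 + 13 g^{2}}{8} = - \frac{1335}{8} - \frac{13 g^{2}}{8}$)
$\frac{1}{\frac{1}{B{\left(252 \right)} - 18411}} = \frac{1}{\frac{1}{\left(- \frac{1335}{8} - \frac{13 \cdot 252^{2}}{8}\right) - 18411}} = \frac{1}{\frac{1}{\left(- \frac{1335}{8} - 103194\right) - 18411}} = \frac{1}{\frac{1}{- \frac{826887}{8} - 18411}} = \frac{1}{\frac{1}{- \frac{974175}{8}}} = \frac{1}{- \frac{8}{974175}} = - \frac{974175}{8}$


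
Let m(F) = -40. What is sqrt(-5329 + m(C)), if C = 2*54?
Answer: I*sqrt(5369) ≈ 73.273*I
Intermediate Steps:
C = 108
sqrt(-5329 + m(C)) = sqrt(-5329 - 40) = sqrt(-5369) = I*sqrt(5369)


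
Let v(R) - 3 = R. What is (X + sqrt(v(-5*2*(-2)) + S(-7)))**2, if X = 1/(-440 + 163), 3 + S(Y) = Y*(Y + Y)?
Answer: 9054023/76729 - 2*sqrt(118)/277 ≈ 117.92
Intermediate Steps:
S(Y) = -3 + 2*Y**2 (S(Y) = -3 + Y*(Y + Y) = -3 + Y*(2*Y) = -3 + 2*Y**2)
v(R) = 3 + R
X = -1/277 (X = 1/(-277) = -1/277 ≈ -0.0036101)
(X + sqrt(v(-5*2*(-2)) + S(-7)))**2 = (-1/277 + sqrt((3 - 5*2*(-2)) + (-3 + 2*(-7)**2)))**2 = (-1/277 + sqrt((3 - 10*(-2)) + (-3 + 2*49)))**2 = (-1/277 + sqrt((3 + 20) + (-3 + 98)))**2 = (-1/277 + sqrt(23 + 95))**2 = (-1/277 + sqrt(118))**2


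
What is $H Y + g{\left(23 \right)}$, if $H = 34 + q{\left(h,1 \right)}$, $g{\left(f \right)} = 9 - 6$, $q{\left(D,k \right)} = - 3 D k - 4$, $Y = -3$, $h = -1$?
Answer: $-96$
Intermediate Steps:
$q{\left(D,k \right)} = -4 - 3 D k$ ($q{\left(D,k \right)} = - 3 D k - 4 = -4 - 3 D k$)
$g{\left(f \right)} = 3$
$H = 33$ ($H = 34 - \left(4 - 3\right) = 34 + \left(-4 + 3\right) = 34 - 1 = 33$)
$H Y + g{\left(23 \right)} = 33 \left(-3\right) + 3 = -99 + 3 = -96$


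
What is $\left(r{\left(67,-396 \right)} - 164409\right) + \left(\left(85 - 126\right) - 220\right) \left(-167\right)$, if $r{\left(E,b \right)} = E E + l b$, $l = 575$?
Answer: $-344033$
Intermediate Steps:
$r{\left(E,b \right)} = E^{2} + 575 b$ ($r{\left(E,b \right)} = E E + 575 b = E^{2} + 575 b$)
$\left(r{\left(67,-396 \right)} - 164409\right) + \left(\left(85 - 126\right) - 220\right) \left(-167\right) = \left(\left(67^{2} + 575 \left(-396\right)\right) - 164409\right) + \left(\left(85 - 126\right) - 220\right) \left(-167\right) = \left(\left(4489 - 227700\right) - 164409\right) + \left(-41 - 220\right) \left(-167\right) = \left(-223211 - 164409\right) - -43587 = -387620 + 43587 = -344033$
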